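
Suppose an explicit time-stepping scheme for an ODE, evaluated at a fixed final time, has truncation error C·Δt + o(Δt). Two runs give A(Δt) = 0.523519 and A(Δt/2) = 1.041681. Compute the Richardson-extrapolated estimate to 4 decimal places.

Extrapolated value = (2·A(Δt/2) − A(Δt)) / (2 − 1)
= (2·1.041681 − 0.523519) / 1
= 1.559843 / 1 = 1.559843

1.5598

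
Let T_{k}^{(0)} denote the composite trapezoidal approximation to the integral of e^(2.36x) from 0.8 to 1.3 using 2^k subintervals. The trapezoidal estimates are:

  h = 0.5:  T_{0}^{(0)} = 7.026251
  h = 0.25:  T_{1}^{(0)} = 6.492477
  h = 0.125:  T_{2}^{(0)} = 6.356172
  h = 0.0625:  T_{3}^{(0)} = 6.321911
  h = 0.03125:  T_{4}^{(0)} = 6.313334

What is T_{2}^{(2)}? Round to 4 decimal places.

T_{1}^{(1)} = (4·6.492477 − 7.026251) / 3 = 6.314552
T_{2}^{(1)} = (4·6.356172 − 6.492477) / 3 = 6.310737
T_{2}^{(2)} = (16·6.310737 − 6.314552) / 15 = 6.310483

6.3105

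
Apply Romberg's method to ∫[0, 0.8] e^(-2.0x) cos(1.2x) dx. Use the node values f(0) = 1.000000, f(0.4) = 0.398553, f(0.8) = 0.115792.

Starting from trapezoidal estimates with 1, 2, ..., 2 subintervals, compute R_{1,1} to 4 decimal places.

0.3613

R_{0,0} (trapezoid, 1 panel, h=0.8000): 0.446317
R_{1,0} (trapezoid, 2 panels, h=0.4000): 0.382580
R_{1,1} = 0.382580 + (0.382580 − 0.446317)/3 = 0.361334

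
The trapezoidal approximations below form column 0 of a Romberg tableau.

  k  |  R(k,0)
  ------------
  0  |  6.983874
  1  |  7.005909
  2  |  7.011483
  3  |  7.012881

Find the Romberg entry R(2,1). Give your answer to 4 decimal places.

7.0133

Richardson extrapolation on the trapezoidal column (denominator 4−1=3):
R(2,1) = (4·7.011483 − 7.005909) / 3 = 7.013341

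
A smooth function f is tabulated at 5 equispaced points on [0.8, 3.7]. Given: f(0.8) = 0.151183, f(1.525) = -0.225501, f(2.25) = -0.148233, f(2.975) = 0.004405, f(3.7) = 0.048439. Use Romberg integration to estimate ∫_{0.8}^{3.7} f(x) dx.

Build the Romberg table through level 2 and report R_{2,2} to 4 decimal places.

R_{0,0} (trapezoid, 1 panel, h=2.9000): 0.289452
R_{1,0} (trapezoid, 2 panels, h=1.4500): -0.070212
R_{2,0} (trapezoid, 4 panels, h=0.7250): -0.195401
R_{1,1} = -0.070212 + (-0.070212 − 0.289452)/3 = -0.190100
R_{2,1} = -0.195401 + (-0.195401 − (-0.070212))/3 = -0.237131
R_{2,2} = -0.237131 + (-0.237131 − (-0.190100))/15 = -0.240266

-0.2403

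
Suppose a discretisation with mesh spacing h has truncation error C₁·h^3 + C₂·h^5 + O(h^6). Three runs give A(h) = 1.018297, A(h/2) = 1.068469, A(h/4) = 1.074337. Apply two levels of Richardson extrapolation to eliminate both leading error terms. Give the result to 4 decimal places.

1.0752

First eliminate the h^3 term (factor 2^3 = 8):
  B₁ = (8·1.068469 − 1.018297)/7 = 1.075636
  B₂ = (8·1.074337 − 1.068469)/7 = 1.075175
Then eliminate the h^5 term (factor 2^5 = 32):
  (32·1.075175 − 1.075636)/31 = 1.075160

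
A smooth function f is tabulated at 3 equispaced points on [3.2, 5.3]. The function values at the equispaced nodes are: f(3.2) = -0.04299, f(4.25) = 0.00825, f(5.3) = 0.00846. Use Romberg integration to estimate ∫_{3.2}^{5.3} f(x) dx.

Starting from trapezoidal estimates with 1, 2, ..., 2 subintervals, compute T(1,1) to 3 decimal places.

-0.001

T(0,0) (trapezoid, 1 panel, h=2.1000): -0.03626
T(1,0) (trapezoid, 2 panels, h=1.0500): -0.00947
T(1,1) = -0.00947 + (-0.00947 − (-0.03626))/3 = -0.00054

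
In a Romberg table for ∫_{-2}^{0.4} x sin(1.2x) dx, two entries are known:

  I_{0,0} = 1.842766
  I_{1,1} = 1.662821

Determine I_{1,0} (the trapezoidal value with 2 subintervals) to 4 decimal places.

1.7078

From I_{1,1} = (4·I_{1,0} − I_{0,0})/3, solve for I_{1,0}:
4·I_{1,0} = 3·1.662821 + 1.842766 = 6.831229
I_{1,0} = 1.707807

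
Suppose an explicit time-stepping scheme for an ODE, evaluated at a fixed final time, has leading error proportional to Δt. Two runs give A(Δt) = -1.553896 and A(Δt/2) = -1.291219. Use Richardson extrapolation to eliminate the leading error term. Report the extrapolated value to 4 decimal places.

The leading error scales as Δt; refining by a factor of 2 reduces it by 2^1 = 2.
Extrapolated value = (2·A(Δt/2) − A(Δt)) / (2 − 1)
= (2·(-1.291219) − (-1.553896)) / 1
= -1.028542 / 1 = -1.028542

-1.0285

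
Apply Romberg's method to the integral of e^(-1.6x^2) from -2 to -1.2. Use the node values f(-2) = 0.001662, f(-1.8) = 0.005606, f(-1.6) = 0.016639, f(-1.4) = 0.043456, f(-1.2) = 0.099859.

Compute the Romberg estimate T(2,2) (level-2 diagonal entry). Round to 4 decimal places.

T(0,0) (trapezoid, 1 panel, h=0.8000): 0.040608
T(1,0) (trapezoid, 2 panels, h=0.4000): 0.026960
T(2,0) (trapezoid, 4 panels, h=0.2000): 0.023292
T(1,1) = 0.026960 + (0.026960 − 0.040608)/3 = 0.022411
T(2,1) = 0.023292 + (0.023292 − 0.026960)/3 = 0.022069
T(2,2) = 0.022069 + (0.022069 − 0.022411)/15 = 0.022046

0.0220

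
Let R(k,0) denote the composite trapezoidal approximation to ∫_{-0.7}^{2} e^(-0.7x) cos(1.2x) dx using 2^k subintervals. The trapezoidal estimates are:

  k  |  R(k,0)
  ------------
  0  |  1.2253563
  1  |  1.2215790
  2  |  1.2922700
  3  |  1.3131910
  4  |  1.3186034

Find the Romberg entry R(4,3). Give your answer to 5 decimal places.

R(2,1) = 1.2922700 + (1.2922700 − 1.2215790)/3 = 1.3158337
R(3,1) = (4·1.3131910 − 1.2922700) / 3 = 1.3201647
R(4,1) = 1.3186034 + (1.3186034 − 1.3131910)/3 = 1.3204075
R(3,2) = (16·1.3201647 − 1.3158337) / 15 = 1.3204534
R(4,2) = (16·1.3204075 − 1.3201647) / 15 = 1.3204237
R(4,3) = (64·1.3204237 − 1.3204534) / 63 = 1.3204232

1.32042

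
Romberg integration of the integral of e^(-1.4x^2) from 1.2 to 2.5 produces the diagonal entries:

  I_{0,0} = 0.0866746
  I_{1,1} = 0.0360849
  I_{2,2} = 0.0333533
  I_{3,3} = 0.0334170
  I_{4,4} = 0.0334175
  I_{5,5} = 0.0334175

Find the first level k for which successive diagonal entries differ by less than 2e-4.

|I_{1,1} − I_{0,0}| = 0.0505897 ≥ 2e-4
|I_{2,2} − I_{1,1}| = 0.0027316 ≥ 2e-4
|I_{3,3} − I_{2,2}| = 0.0000637 < 2e-4

k = 3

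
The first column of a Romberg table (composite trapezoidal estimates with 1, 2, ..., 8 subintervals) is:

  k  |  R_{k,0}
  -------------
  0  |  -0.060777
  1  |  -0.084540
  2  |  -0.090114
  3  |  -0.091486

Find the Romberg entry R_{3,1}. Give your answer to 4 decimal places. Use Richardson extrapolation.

Richardson extrapolation on the trapezoidal column (denominator 4−1=3):
R_{3,1} = (4·(-0.091486) − (-0.090114)) / 3 = -0.091943

-0.0919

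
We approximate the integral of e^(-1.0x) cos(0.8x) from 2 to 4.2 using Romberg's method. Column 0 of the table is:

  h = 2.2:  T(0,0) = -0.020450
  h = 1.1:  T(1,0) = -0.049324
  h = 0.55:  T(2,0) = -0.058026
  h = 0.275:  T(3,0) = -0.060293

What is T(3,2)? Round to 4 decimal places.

Richardson extrapolation on the trapezoidal column (denominator 4−1=3):
T(2,1) = (4·(-0.058026) − (-0.049324)) / 3 = -0.060927
T(3,1) = -0.060293 + (-0.060293 − (-0.058026))/3 = -0.061049
T(3,2) = -0.061049 + (-0.061049 − (-0.060927))/15 = -0.061057

-0.0611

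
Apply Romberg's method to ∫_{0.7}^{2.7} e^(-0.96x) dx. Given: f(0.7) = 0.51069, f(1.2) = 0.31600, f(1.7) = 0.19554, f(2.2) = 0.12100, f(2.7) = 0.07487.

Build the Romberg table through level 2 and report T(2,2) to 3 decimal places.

T(0,0) (trapezoid, 1 panel, h=2.0000): 0.58556
T(1,0) (trapezoid, 2 panels, h=1.0000): 0.48832
T(2,0) (trapezoid, 4 panels, h=0.5000): 0.46266
T(1,1) = 0.48832 + (0.48832 − 0.58556)/3 = 0.45591
T(2,1) = 0.46266 + (0.46266 − 0.48832)/3 = 0.45411
T(2,2) = 0.45411 + (0.45411 − 0.45591)/15 = 0.45399

0.454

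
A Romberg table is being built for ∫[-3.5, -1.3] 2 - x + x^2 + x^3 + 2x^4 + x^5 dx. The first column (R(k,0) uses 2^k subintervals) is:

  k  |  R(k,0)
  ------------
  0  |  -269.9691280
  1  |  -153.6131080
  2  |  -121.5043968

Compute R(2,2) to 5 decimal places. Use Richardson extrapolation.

-110.53307

R(1,1) = -153.6131080 + (-153.6131080 − (-269.9691280))/3 = -114.8277680
R(2,1) = (4·(-121.5043968) − (-153.6131080)) / 3 = -110.8014931
R(2,2) = -110.8014931 + (-110.8014931 − (-114.8277680))/15 = -110.5330748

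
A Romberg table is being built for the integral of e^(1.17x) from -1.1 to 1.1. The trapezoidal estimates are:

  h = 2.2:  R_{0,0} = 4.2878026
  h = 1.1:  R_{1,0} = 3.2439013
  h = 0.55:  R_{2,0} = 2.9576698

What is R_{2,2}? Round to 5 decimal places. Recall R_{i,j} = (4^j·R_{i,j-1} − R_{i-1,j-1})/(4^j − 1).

2.86001

R_{1,1} = 3.2439013 + (3.2439013 − 4.2878026)/3 = 2.8959342
R_{2,1} = (4·2.9576698 − 3.2439013) / 3 = 2.8622593
R_{2,2} = 2.8622593 + (2.8622593 − 2.8959342)/15 = 2.8600143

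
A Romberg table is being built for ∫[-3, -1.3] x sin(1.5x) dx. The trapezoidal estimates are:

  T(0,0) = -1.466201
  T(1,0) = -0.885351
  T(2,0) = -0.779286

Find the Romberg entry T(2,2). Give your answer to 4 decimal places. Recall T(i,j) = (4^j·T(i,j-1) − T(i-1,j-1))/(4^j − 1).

-0.7474

T(1,1) = (4·(-0.885351) − (-1.466201)) / 3 = -0.691734
T(2,1) = -0.779286 + (-0.779286 − (-0.885351))/3 = -0.743931
T(2,2) = (16·(-0.743931) − (-0.691734)) / 15 = -0.747411
(Column j=1 coincides with Simpson's rule on the same nodes.)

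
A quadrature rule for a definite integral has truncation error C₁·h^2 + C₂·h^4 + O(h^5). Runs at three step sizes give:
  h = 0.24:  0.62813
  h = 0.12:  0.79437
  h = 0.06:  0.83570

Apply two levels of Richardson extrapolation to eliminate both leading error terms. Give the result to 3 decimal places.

0.849

First eliminate the h^2 term (factor 2^2 = 4):
  B₁ = (4·0.79437 − 0.62813)/3 = 0.84978
  B₂ = (4·0.83570 − 0.79437)/3 = 0.84948
Then eliminate the h^4 term (factor 2^4 = 16):
  (16·0.84948 − 0.84978)/15 = 0.84946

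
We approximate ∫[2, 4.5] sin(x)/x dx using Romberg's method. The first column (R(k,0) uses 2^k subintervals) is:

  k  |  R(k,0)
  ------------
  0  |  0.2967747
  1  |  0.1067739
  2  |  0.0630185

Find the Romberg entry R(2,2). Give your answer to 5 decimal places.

Richardson extrapolation on the trapezoidal column (denominator 4−1=3):
R(1,1) = 0.1067739 + (0.1067739 − 0.2967747)/3 = 0.0434403
R(2,1) = 0.0630185 + (0.0630185 − 0.1067739)/3 = 0.0484334
R(2,2) = 0.0484334 + (0.0484334 − 0.0434403)/15 = 0.0487663

0.04877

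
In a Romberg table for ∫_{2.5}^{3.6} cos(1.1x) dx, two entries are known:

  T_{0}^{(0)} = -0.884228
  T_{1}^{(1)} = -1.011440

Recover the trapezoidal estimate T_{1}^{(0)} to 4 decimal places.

-0.9796

From T_{1}^{(1)} = (4·T_{1}^{(0)} − T_{0}^{(0)})/3, solve for T_{1}^{(0)}:
4·T_{1}^{(0)} = 3·(-1.011440) + (-0.884228) = -3.918548
T_{1}^{(0)} = -0.979637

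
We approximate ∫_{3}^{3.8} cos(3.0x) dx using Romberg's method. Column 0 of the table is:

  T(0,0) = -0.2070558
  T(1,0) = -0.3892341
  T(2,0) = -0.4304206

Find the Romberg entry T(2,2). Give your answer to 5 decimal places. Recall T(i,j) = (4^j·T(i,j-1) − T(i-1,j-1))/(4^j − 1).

-0.44376

Richardson extrapolation on the trapezoidal column (denominator 4−1=3):
T(1,1) = -0.3892341 + (-0.3892341 − (-0.2070558))/3 = -0.4499602
T(2,1) = -0.4304206 + (-0.4304206 − (-0.3892341))/3 = -0.4441494
T(2,2) = (16·(-0.4441494) − (-0.4499602)) / 15 = -0.4437620
(Column j=1 coincides with Simpson's rule on the same nodes.)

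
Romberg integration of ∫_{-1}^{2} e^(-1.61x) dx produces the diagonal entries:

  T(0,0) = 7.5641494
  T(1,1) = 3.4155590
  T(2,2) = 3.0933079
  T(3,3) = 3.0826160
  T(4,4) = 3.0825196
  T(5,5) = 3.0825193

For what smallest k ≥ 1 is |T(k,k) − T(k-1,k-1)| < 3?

k = 2

|T(1,1) − T(0,0)| = 4.1485904 ≥ 3
|T(2,2) − T(1,1)| = 0.3222511 < 3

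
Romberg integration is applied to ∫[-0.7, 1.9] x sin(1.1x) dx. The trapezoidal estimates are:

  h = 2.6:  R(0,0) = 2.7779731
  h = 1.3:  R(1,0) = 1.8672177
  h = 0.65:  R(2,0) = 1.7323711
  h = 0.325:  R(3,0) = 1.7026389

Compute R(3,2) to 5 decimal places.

Richardson extrapolation on the trapezoidal column (denominator 4−1=3):
R(2,1) = 1.7323711 + (1.7323711 − 1.8672177)/3 = 1.6874222
R(3,1) = 1.7026389 + (1.7026389 − 1.7323711)/3 = 1.6927282
R(3,2) = 1.6927282 + (1.6927282 − 1.6874222)/15 = 1.6930819

1.69308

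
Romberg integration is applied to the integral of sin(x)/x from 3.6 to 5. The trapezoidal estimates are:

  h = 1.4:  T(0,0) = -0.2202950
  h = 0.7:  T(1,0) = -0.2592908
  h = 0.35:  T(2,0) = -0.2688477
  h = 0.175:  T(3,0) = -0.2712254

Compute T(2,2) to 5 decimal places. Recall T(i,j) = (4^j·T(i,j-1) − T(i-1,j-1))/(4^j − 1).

Richardson extrapolation on the trapezoidal column (denominator 4−1=3):
T(1,1) = -0.2592908 + (-0.2592908 − (-0.2202950))/3 = -0.2722894
T(2,1) = -0.2688477 + (-0.2688477 − (-0.2592908))/3 = -0.2720333
T(2,2) = (16·(-0.2720333) − (-0.2722894)) / 15 = -0.2720162

-0.27202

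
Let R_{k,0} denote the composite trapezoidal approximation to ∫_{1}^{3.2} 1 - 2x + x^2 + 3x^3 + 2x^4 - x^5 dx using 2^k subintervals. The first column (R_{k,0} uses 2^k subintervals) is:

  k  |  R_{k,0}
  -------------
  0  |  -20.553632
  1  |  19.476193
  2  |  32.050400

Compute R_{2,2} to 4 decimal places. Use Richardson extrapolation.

Richardson extrapolation on the trapezoidal column (denominator 4−1=3):
R_{1,1} = (4·19.476193 − (-20.553632)) / 3 = 32.819468
R_{2,1} = 32.050400 + (32.050400 − 19.476193)/3 = 36.241802
R_{2,2} = 36.241802 + (36.241802 − 32.819468)/15 = 36.469958

36.4700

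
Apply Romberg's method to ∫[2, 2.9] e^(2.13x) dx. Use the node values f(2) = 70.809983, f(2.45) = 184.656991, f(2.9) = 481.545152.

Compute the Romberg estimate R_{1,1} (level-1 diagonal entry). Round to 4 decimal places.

R_{0,0} (trapezoid, 1 panel, h=0.9000): 248.559811
R_{1,0} (trapezoid, 2 panels, h=0.4500): 207.375551
R_{1,1} = 207.375551 + (207.375551 − 248.559811)/3 = 193.647464

193.6475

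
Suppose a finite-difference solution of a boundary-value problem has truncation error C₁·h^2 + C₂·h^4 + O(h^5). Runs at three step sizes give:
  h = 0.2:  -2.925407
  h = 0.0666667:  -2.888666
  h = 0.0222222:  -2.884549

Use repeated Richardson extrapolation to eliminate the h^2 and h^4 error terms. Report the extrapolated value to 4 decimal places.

First eliminate the h^2 term (factor 3^2 = 9):
  B₁ = (9·(-2.888666) − (-2.925407))/8 = -2.884073
  B₂ = (9·(-2.884549) − (-2.888666))/8 = -2.884034
Then eliminate the h^4 term (factor 3^4 = 81):
  (81·(-2.884034) − (-2.884073))/80 = -2.884034

-2.8840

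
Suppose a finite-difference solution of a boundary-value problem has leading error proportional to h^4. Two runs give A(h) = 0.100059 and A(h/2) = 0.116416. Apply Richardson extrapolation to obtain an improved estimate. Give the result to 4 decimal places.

The leading error scales as h^4; refining by a factor of 2 reduces it by 2^4 = 16.
Extrapolated value = (16·A(h/2) − A(h)) / (16 − 1)
= (16·0.116416 − 0.100059) / 15
= 1.762597 / 15 = 0.117506

0.1175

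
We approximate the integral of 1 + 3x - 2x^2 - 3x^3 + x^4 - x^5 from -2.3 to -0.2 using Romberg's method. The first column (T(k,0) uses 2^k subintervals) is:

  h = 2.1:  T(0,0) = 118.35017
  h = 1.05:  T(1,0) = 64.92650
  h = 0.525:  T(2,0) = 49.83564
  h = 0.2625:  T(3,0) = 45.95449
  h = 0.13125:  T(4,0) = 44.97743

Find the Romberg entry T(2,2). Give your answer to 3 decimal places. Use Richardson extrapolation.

T(1,1) = (4·64.92650 − 118.35017) / 3 = 47.11861
T(2,1) = 49.83564 + (49.83564 − 64.92650)/3 = 44.80535
T(2,2) = (16·44.80535 − 47.11861) / 15 = 44.65113
(Column j=1 coincides with Simpson's rule on the same nodes.)

44.651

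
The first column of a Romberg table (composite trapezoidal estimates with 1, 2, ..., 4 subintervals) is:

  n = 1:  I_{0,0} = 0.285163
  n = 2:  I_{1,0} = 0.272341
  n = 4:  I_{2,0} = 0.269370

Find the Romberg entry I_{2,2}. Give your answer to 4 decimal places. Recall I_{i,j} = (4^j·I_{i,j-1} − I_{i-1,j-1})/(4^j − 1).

Richardson extrapolation on the trapezoidal column (denominator 4−1=3):
I_{1,1} = (4·0.272341 − 0.285163) / 3 = 0.268067
I_{2,1} = 0.269370 + (0.269370 − 0.272341)/3 = 0.268380
I_{2,2} = 0.268380 + (0.268380 − 0.268067)/15 = 0.268401

0.2684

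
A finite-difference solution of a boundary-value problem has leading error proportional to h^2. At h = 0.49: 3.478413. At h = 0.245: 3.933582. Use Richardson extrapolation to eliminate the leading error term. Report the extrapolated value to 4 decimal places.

4.0853

Extrapolated value = (4·A(h/2) − A(h)) / (4 − 1)
= (4·3.933582 − 3.478413) / 3
= 12.255915 / 3 = 4.085305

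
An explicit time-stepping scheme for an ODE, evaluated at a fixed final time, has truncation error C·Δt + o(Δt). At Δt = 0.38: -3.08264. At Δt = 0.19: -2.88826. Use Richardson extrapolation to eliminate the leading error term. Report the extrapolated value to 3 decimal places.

Extrapolated value = (2·A(Δt/2) − A(Δt)) / (2 − 1)
= (2·(-2.88826) − (-3.08264)) / 1
= -2.69388 / 1 = -2.69388

-2.694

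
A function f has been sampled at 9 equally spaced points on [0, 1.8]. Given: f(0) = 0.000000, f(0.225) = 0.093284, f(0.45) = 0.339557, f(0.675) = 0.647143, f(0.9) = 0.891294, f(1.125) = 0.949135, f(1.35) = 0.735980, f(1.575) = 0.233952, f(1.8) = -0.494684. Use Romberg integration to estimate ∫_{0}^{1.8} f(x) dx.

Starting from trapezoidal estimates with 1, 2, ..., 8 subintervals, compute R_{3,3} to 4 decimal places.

0.8348

R_{0,0} (trapezoid, 1 panel, h=1.8000): -0.445216
R_{1,0} (trapezoid, 2 panels, h=0.9000): 0.579557
R_{2,0} (trapezoid, 4 panels, h=0.4500): 0.773770
R_{3,0} (trapezoid, 8 panels, h=0.2250): 0.819676
R_{1,1} = 0.579557 + (0.579557 − (-0.445216))/3 = 0.921148
R_{2,1} = 0.773770 + (0.773770 − 0.579557)/3 = 0.838508
R_{3,1} = 0.819676 + (0.819676 − 0.773770)/3 = 0.834978
R_{2,2} = 0.838508 + (0.838508 − 0.921148)/15 = 0.832999
R_{3,2} = 0.834978 + (0.834978 − 0.838508)/15 = 0.834743
R_{3,3} = 0.834743 + (0.834743 − 0.832999)/63 = 0.834771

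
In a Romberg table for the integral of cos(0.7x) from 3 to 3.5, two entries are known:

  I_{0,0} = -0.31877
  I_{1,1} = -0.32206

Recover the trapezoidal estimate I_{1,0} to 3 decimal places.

-0.321

From I_{1,1} = (4·I_{1,0} − I_{0,0})/3, solve for I_{1,0}:
4·I_{1,0} = 3·(-0.32206) + (-0.31877) = -1.28495
I_{1,0} = -0.32124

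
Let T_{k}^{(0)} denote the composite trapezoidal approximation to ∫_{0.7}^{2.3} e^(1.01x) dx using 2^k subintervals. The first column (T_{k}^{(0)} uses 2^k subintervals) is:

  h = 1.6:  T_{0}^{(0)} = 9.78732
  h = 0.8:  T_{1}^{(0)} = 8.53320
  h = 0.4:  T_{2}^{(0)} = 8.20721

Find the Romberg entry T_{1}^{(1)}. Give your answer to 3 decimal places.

8.115

T_{1}^{(1)} = 8.53320 + (8.53320 − 9.78732)/3 = 8.11516
(Column j=1 coincides with Simpson's rule on the same nodes.)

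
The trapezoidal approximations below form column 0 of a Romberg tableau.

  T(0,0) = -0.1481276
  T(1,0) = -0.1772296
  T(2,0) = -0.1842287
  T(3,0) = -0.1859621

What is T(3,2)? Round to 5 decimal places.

-0.18654

Richardson extrapolation on the trapezoidal column (denominator 4−1=3):
T(2,1) = (4·(-0.1842287) − (-0.1772296)) / 3 = -0.1865617
T(3,1) = -0.1859621 + (-0.1859621 − (-0.1842287))/3 = -0.1865399
T(3,2) = -0.1865399 + (-0.1865399 − (-0.1865617))/15 = -0.1865384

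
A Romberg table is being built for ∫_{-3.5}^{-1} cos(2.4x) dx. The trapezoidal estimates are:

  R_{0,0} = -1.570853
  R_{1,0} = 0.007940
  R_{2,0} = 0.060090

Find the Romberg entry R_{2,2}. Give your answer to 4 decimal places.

0.0470

Richardson extrapolation on the trapezoidal column (denominator 4−1=3):
R_{1,1} = 0.007940 + (0.007940 − (-1.570853))/3 = 0.534204
R_{2,1} = (4·0.060090 − 0.007940) / 3 = 0.077473
R_{2,2} = 0.077473 + (0.077473 − 0.534204)/15 = 0.047024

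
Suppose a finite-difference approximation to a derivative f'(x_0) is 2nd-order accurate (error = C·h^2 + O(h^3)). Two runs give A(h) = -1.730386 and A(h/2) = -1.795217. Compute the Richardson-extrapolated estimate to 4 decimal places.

-1.8168

The leading error scales as h^2; refining by a factor of 2 reduces it by 2^2 = 4.
Extrapolated value = (4·A(h/2) − A(h)) / (4 − 1)
= (4·(-1.795217) − (-1.730386)) / 3
= -5.450482 / 3 = -1.816827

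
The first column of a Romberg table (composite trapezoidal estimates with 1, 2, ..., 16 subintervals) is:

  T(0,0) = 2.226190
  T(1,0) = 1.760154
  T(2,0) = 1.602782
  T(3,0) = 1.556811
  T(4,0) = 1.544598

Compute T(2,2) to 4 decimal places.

T(1,1) = 1.760154 + (1.760154 − 2.226190)/3 = 1.604809
T(2,1) = 1.602782 + (1.602782 − 1.760154)/3 = 1.550325
T(2,2) = (16·1.550325 − 1.604809) / 15 = 1.546693

1.5467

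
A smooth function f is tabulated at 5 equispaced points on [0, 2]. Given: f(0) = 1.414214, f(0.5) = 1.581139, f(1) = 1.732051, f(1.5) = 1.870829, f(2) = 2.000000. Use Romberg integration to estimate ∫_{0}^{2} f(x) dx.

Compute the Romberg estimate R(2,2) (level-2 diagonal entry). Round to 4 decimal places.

R(0,0) (trapezoid, 1 panel, h=2.0000): 3.414214
R(1,0) (trapezoid, 2 panels, h=1.0000): 3.439158
R(2,0) (trapezoid, 4 panels, h=0.5000): 3.445563
R(1,1) = 3.439158 + (3.439158 − 3.414214)/3 = 3.447473
R(2,1) = 3.445563 + (3.445563 − 3.439158)/3 = 3.447698
R(2,2) = 3.447698 + (3.447698 − 3.447473)/15 = 3.447713

3.4477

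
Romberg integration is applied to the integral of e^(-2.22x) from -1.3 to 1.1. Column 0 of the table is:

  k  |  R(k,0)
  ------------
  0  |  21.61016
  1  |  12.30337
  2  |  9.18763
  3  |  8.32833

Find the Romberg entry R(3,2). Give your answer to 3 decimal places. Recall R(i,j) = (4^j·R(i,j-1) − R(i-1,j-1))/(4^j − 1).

8.035

R(2,1) = (4·9.18763 − 12.30337) / 3 = 8.14905
R(3,1) = (4·8.32833 − 9.18763) / 3 = 8.04190
R(3,2) = 8.04190 + (8.04190 − 8.14905)/15 = 8.03476
(Column j=1 coincides with Simpson's rule on the same nodes.)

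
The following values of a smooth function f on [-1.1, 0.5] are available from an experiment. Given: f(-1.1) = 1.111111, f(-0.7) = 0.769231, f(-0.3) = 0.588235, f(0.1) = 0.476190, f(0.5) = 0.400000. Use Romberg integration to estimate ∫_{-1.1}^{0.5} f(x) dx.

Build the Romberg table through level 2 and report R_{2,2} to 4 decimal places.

1.0220

R_{0,0} (trapezoid, 1 panel, h=1.6000): 1.208889
R_{1,0} (trapezoid, 2 panels, h=0.8000): 1.075032
R_{2,0} (trapezoid, 4 panels, h=0.4000): 1.035685
R_{1,1} = 1.075032 + (1.075032 − 1.208889)/3 = 1.030413
R_{2,1} = 1.035685 + (1.035685 − 1.075032)/3 = 1.022569
R_{2,2} = 1.022569 + (1.022569 − 1.030413)/15 = 1.022046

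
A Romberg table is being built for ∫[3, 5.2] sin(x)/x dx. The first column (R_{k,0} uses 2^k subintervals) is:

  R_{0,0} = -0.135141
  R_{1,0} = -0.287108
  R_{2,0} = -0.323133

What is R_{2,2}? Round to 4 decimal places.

-0.3350

R_{1,1} = -0.287108 + (-0.287108 − (-0.135141))/3 = -0.337764
R_{2,1} = -0.323133 + (-0.323133 − (-0.287108))/3 = -0.335141
R_{2,2} = -0.335141 + (-0.335141 − (-0.337764))/15 = -0.334966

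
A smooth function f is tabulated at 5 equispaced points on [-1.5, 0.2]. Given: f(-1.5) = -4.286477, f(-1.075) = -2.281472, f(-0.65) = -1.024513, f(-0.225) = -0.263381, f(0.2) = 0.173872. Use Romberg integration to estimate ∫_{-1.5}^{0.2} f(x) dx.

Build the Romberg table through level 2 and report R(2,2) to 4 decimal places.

R(0,0) (trapezoid, 1 panel, h=1.7000): -3.495714
R(1,0) (trapezoid, 2 panels, h=0.8500): -2.618693
R(2,0) (trapezoid, 4 panels, h=0.4250): -2.390909
R(1,1) = -2.618693 + (-2.618693 − (-3.495714))/3 = -2.326353
R(2,1) = -2.390909 + (-2.390909 − (-2.618693))/3 = -2.314981
R(2,2) = -2.314981 + (-2.314981 − (-2.326353))/15 = -2.314223

-2.3142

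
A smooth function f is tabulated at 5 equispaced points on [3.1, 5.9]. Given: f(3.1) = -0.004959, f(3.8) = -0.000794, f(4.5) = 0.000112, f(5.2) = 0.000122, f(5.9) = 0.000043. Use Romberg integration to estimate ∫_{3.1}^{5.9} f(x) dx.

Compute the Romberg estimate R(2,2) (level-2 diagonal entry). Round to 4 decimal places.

-0.0017

R(0,0) (trapezoid, 1 panel, h=2.8000): -0.006882
R(1,0) (trapezoid, 2 panels, h=1.4000): -0.003284
R(2,0) (trapezoid, 4 panels, h=0.7000): -0.002113
R(1,1) = -0.003284 + (-0.003284 − (-0.006882))/3 = -0.002085
R(2,1) = -0.002113 + (-0.002113 − (-0.003284))/3 = -0.001723
R(2,2) = -0.001723 + (-0.001723 − (-0.002085))/15 = -0.001699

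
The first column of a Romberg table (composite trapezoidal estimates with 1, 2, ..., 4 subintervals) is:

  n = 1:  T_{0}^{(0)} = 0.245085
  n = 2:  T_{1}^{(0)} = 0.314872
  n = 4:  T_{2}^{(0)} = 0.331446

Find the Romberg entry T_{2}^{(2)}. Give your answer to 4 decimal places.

0.3369

T_{1}^{(1)} = (4·0.314872 − 0.245085) / 3 = 0.338134
T_{2}^{(1)} = 0.331446 + (0.331446 − 0.314872)/3 = 0.336971
T_{2}^{(2)} = 0.336971 + (0.336971 − 0.338134)/15 = 0.336893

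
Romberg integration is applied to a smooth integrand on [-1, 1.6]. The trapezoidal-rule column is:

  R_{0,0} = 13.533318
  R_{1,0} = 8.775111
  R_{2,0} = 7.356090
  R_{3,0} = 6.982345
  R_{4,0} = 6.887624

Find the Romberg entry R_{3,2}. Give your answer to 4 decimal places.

R_{2,1} = (4·7.356090 − 8.775111) / 3 = 6.883083
R_{3,1} = 6.982345 + (6.982345 − 7.356090)/3 = 6.857763
R_{3,2} = (16·6.857763 − 6.883083) / 15 = 6.856075

6.8561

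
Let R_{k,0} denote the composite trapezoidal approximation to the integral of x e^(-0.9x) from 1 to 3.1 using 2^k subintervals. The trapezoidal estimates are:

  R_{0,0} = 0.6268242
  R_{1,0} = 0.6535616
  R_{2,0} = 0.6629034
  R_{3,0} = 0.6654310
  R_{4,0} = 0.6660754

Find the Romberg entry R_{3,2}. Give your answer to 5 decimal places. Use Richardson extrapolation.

Richardson extrapolation on the trapezoidal column (denominator 4−1=3):
R_{2,1} = 0.6629034 + (0.6629034 − 0.6535616)/3 = 0.6660173
R_{3,1} = (4·0.6654310 − 0.6629034) / 3 = 0.6662735
R_{3,2} = (16·0.6662735 − 0.6660173) / 15 = 0.6662906
(Column j=1 coincides with Simpson's rule on the same nodes.)

0.66629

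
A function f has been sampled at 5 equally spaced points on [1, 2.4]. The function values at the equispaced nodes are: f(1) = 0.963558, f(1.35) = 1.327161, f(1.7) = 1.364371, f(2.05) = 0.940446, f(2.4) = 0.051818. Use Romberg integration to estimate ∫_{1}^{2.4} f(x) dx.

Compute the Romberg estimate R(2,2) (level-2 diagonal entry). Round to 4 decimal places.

1.4940

R(0,0) (trapezoid, 1 panel, h=1.4000): 0.710763
R(1,0) (trapezoid, 2 panels, h=0.7000): 1.310441
R(2,0) (trapezoid, 4 panels, h=0.3500): 1.448883
R(1,1) = 1.310441 + (1.310441 − 0.710763)/3 = 1.510334
R(2,1) = 1.448883 + (1.448883 − 1.310441)/3 = 1.495030
R(2,2) = 1.495030 + (1.495030 − 1.510334)/15 = 1.494010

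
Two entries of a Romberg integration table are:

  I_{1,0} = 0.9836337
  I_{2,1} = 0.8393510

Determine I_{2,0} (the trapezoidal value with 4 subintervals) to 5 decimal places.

0.87542

From I_{2,1} = (4·I_{2,0} − I_{1,0})/3, solve for I_{2,0}:
4·I_{2,0} = 3·0.8393510 + 0.9836337 = 3.5016867
I_{2,0} = 0.8754217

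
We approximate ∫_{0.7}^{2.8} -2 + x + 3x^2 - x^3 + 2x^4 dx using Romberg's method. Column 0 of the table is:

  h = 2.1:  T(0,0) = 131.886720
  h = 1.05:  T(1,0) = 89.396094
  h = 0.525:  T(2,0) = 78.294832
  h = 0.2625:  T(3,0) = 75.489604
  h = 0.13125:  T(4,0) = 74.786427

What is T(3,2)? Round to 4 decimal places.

T(2,1) = (4·78.294832 − 89.396094) / 3 = 74.594411
T(3,1) = 75.489604 + (75.489604 − 78.294832)/3 = 74.554528
T(3,2) = 74.554528 + (74.554528 − 74.594411)/15 = 74.551869

74.5519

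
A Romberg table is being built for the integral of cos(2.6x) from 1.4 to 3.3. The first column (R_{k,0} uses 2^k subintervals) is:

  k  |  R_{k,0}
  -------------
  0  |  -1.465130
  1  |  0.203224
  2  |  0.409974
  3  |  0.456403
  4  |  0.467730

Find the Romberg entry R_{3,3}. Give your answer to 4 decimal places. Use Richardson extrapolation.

0.4716

Richardson extrapolation on the trapezoidal column (denominator 4−1=3):
R_{1,1} = 0.203224 + (0.203224 − (-1.465130))/3 = 0.759342
R_{2,1} = 0.409974 + (0.409974 − 0.203224)/3 = 0.478891
R_{3,1} = (4·0.456403 − 0.409974) / 3 = 0.471879
R_{2,2} = 0.478891 + (0.478891 − 0.759342)/15 = 0.460194
R_{3,2} = (16·0.471879 − 0.478891) / 15 = 0.471412
R_{3,3} = (64·0.471412 − 0.460194) / 63 = 0.471590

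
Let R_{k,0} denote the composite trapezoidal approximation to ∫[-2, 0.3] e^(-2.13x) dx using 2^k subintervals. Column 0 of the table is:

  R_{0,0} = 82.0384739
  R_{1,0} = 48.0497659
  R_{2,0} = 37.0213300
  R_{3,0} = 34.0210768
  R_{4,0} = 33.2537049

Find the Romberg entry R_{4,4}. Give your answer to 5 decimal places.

32.99632

Richardson extrapolation on the trapezoidal column (denominator 4−1=3):
R_{1,1} = 48.0497659 + (48.0497659 − 82.0384739)/3 = 36.7201966
R_{2,1} = 37.0213300 + (37.0213300 − 48.0497659)/3 = 33.3451847
R_{3,1} = 34.0210768 + (34.0210768 − 37.0213300)/3 = 33.0209924
R_{4,1} = (4·33.2537049 − 34.0210768) / 3 = 32.9979143
R_{2,2} = 33.3451847 + (33.3451847 − 36.7201966)/15 = 33.1201839
R_{3,2} = 33.0209924 + (33.0209924 − 33.3451847)/15 = 32.9993796
R_{4,2} = 32.9979143 + (32.9979143 − 33.0209924)/15 = 32.9963758
R_{3,3} = (64·32.9993796 − 33.1201839) / 63 = 32.9974621
R_{4,3} = 32.9963758 + (32.9963758 − 32.9993796)/63 = 32.9963281
R_{4,4} = 32.9963281 + (32.9963281 − 32.9974621)/255 = 32.9963237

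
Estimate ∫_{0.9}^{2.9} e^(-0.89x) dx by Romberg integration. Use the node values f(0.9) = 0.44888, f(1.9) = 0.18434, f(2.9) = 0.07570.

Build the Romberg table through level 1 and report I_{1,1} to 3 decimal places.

0.421

I_{0,0} (trapezoid, 1 panel, h=2.0000): 0.52458
I_{1,0} (trapezoid, 2 panels, h=1.0000): 0.44663
I_{1,1} = 0.44663 + (0.44663 − 0.52458)/3 = 0.42065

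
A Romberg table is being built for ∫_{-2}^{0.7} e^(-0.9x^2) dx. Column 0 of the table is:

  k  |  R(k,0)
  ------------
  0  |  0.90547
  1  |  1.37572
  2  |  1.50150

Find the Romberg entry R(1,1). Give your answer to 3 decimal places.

R(1,1) = 1.37572 + (1.37572 − 0.90547)/3 = 1.53247

1.532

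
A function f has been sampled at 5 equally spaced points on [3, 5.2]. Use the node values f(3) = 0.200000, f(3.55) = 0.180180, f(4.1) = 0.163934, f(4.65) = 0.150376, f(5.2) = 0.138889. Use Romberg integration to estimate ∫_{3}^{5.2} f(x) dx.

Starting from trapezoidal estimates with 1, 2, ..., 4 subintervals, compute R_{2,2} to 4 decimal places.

R_{0,0} (trapezoid, 1 panel, h=2.2000): 0.372778
R_{1,0} (trapezoid, 2 panels, h=1.1000): 0.366716
R_{2,0} (trapezoid, 4 panels, h=0.5500): 0.365164
R_{1,1} = 0.366716 + (0.366716 − 0.372778)/3 = 0.364695
R_{2,1} = 0.365164 + (0.365164 − 0.366716)/3 = 0.364647
R_{2,2} = 0.364647 + (0.364647 − 0.364695)/15 = 0.364644

0.3646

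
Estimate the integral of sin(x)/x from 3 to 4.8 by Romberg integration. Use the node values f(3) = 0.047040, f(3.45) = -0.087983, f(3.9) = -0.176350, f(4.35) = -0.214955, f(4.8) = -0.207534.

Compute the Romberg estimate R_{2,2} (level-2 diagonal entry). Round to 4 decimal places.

R_{0,0} (trapezoid, 1 panel, h=1.8000): -0.144445
R_{1,0} (trapezoid, 2 panels, h=0.9000): -0.230937
R_{2,0} (trapezoid, 4 panels, h=0.4500): -0.251791
R_{1,1} = -0.230937 + (-0.230937 − (-0.144445))/3 = -0.259768
R_{2,1} = -0.251791 + (-0.251791 − (-0.230937))/3 = -0.258742
R_{2,2} = -0.258742 + (-0.258742 − (-0.259768))/15 = -0.258674

-0.2587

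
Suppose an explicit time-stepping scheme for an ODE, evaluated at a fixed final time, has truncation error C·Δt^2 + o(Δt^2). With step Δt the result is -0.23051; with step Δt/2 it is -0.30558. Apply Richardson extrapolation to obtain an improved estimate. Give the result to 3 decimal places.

-0.331

The leading error scales as Δt^2; refining by a factor of 2 reduces it by 2^2 = 4.
Extrapolated value = (4·A(Δt/2) − A(Δt)) / (4 − 1)
= (4·(-0.30558) − (-0.23051)) / 3
= -0.99181 / 3 = -0.33060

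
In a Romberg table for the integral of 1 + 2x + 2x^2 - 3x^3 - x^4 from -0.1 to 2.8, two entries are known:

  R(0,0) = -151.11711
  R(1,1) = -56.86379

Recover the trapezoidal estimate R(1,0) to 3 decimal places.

From R(1,1) = (4·R(1,0) − R(0,0))/3, solve for R(1,0):
4·R(1,0) = 3·(-56.86379) + (-151.11711) = -321.70848
R(1,0) = -80.42712

-80.427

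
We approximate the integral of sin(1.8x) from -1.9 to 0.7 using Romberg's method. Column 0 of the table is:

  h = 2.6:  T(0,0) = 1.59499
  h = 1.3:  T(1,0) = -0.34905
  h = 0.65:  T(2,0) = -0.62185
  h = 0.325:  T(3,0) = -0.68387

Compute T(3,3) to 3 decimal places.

Richardson extrapolation on the trapezoidal column (denominator 4−1=3):
T(1,1) = -0.34905 + (-0.34905 − 1.59499)/3 = -0.99706
T(2,1) = (4·(-0.62185) − (-0.34905)) / 3 = -0.71278
T(3,1) = -0.68387 + (-0.68387 − (-0.62185))/3 = -0.70454
T(2,2) = (16·(-0.71278) − (-0.99706)) / 15 = -0.69383
T(3,2) = -0.70454 + (-0.70454 − (-0.71278))/15 = -0.70399
T(3,3) = (64·(-0.70399) − (-0.69383)) / 63 = -0.70415
(Column j=1 coincides with Simpson's rule on the same nodes.)

-0.704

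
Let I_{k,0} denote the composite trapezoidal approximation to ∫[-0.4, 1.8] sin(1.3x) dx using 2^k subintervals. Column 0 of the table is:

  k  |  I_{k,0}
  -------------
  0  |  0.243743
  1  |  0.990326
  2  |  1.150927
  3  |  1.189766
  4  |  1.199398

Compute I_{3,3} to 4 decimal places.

1.2026

Richardson extrapolation on the trapezoidal column (denominator 4−1=3):
I_{1,1} = 0.990326 + (0.990326 − 0.243743)/3 = 1.239187
I_{2,1} = 1.150927 + (1.150927 − 0.990326)/3 = 1.204461
I_{3,1} = 1.189766 + (1.189766 − 1.150927)/3 = 1.202712
I_{2,2} = (16·1.204461 − 1.239187) / 15 = 1.202146
I_{3,2} = (16·1.202712 − 1.204461) / 15 = 1.202595
I_{3,3} = 1.202595 + (1.202595 − 1.202146)/63 = 1.202602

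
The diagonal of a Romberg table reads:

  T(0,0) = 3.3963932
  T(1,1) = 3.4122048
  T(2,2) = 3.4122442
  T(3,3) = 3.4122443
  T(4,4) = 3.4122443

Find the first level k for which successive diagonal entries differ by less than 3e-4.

|T(1,1) − T(0,0)| = 0.0158116 ≥ 3e-4
|T(2,2) − T(1,1)| = 0.0000394 < 3e-4

k = 2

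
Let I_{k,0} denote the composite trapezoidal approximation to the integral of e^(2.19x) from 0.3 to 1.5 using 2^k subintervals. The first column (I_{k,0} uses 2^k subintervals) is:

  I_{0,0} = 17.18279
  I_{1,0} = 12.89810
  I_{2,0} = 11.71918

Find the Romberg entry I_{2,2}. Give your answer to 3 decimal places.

11.317

Richardson extrapolation on the trapezoidal column (denominator 4−1=3):
I_{1,1} = (4·12.89810 − 17.18279) / 3 = 11.46987
I_{2,1} = (4·11.71918 − 12.89810) / 3 = 11.32621
I_{2,2} = 11.32621 + (11.32621 − 11.46987)/15 = 11.31663
(Column j=1 coincides with Simpson's rule on the same nodes.)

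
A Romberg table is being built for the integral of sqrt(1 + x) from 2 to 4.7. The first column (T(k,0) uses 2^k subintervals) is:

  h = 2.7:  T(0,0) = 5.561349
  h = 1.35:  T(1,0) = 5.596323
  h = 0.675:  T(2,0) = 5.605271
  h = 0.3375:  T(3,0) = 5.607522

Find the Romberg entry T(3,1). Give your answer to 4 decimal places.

5.6083

Richardson extrapolation on the trapezoidal column (denominator 4−1=3):
T(3,1) = 5.607522 + (5.607522 − 5.605271)/3 = 5.608272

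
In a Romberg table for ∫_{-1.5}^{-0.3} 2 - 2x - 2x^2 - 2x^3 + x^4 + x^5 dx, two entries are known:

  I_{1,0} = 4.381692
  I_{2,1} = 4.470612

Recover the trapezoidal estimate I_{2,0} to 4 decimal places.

4.4484

From I_{2,1} = (4·I_{2,0} − I_{1,0})/3, solve for I_{2,0}:
4·I_{2,0} = 3·4.470612 + 4.381692 = 17.793528
I_{2,0} = 4.448382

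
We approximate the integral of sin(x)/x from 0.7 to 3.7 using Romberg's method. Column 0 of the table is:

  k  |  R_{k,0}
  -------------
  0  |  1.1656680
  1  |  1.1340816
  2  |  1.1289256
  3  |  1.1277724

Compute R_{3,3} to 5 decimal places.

Richardson extrapolation on the trapezoidal column (denominator 4−1=3):
R_{1,1} = 1.1340816 + (1.1340816 − 1.1656680)/3 = 1.1235528
R_{2,1} = 1.1289256 + (1.1289256 − 1.1340816)/3 = 1.1272069
R_{3,1} = 1.1277724 + (1.1277724 − 1.1289256)/3 = 1.1273880
R_{2,2} = (16·1.1272069 − 1.1235528) / 15 = 1.1274505
R_{3,2} = 1.1273880 + (1.1273880 − 1.1272069)/15 = 1.1274001
R_{3,3} = (64·1.1274001 − 1.1274505) / 63 = 1.1273993

1.12740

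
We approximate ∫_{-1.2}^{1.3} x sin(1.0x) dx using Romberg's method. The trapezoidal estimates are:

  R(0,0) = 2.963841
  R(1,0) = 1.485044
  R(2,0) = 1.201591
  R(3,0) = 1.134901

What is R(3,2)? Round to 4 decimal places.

Richardson extrapolation on the trapezoidal column (denominator 4−1=3):
R(2,1) = 1.201591 + (1.201591 − 1.485044)/3 = 1.107107
R(3,1) = (4·1.134901 − 1.201591) / 3 = 1.112671
R(3,2) = (16·1.112671 − 1.107107) / 15 = 1.113042
(Column j=1 coincides with Simpson's rule on the same nodes.)

1.1130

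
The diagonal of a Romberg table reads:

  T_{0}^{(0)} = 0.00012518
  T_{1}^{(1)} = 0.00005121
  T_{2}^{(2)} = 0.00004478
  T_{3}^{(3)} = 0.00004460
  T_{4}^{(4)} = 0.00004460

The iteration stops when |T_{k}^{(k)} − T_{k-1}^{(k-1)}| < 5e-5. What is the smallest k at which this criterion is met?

k = 2

|T_{1}^{(1)} − T_{0}^{(0)}| = 0.00007397 ≥ 5e-5
|T_{2}^{(2)} − T_{1}^{(1)}| = 0.00000643 < 5e-5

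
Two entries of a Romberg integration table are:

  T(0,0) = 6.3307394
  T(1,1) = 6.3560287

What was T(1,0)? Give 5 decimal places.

6.34971

From T(1,1) = (4·T(1,0) − T(0,0))/3, solve for T(1,0):
4·T(1,0) = 3·6.3560287 + 6.3307394 = 25.3988255
T(1,0) = 6.3497064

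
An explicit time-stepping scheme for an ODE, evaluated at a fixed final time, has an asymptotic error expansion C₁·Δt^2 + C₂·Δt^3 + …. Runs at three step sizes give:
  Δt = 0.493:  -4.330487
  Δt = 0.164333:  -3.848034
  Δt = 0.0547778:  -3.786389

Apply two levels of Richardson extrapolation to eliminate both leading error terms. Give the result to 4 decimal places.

First eliminate the Δt^2 term (factor 3^2 = 9):
  B₁ = (9·(-3.848034) − (-4.330487))/8 = -3.787727
  B₂ = (9·(-3.786389) − (-3.848034))/8 = -3.778683
Then eliminate the Δt^3 term (factor 3^3 = 27):
  (27·(-3.778683) − (-3.787727))/26 = -3.778335

-3.7783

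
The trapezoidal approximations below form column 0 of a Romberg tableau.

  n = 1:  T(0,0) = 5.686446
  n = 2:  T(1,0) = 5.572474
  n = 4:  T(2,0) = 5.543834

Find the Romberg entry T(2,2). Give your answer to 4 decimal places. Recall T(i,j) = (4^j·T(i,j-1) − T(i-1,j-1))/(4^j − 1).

Richardson extrapolation on the trapezoidal column (denominator 4−1=3):
T(1,1) = 5.572474 + (5.572474 − 5.686446)/3 = 5.534483
T(2,1) = 5.543834 + (5.543834 − 5.572474)/3 = 5.534287
T(2,2) = (16·5.534287 − 5.534483) / 15 = 5.534274
(Column j=1 coincides with Simpson's rule on the same nodes.)

5.5343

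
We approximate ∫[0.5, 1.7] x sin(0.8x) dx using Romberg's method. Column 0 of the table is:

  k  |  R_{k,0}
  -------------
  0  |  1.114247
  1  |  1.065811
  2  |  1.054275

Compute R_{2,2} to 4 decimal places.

1.0505

R_{1,1} = (4·1.065811 − 1.114247) / 3 = 1.049666
R_{2,1} = 1.054275 + (1.054275 − 1.065811)/3 = 1.050430
R_{2,2} = 1.050430 + (1.050430 − 1.049666)/15 = 1.050481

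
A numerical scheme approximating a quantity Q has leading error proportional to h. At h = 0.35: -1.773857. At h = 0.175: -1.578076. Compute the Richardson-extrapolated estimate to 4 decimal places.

-1.3823

Extrapolated value = (2·A(h/2) − A(h)) / (2 − 1)
= (2·(-1.578076) − (-1.773857)) / 1
= -1.382295 / 1 = -1.382295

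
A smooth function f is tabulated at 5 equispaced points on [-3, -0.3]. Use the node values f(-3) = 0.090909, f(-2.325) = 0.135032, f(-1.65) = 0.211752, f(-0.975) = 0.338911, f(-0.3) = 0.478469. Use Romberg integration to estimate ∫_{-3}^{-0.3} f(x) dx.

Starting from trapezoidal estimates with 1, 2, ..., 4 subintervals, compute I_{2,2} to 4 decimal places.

I_{0,0} (trapezoid, 1 panel, h=2.7000): 0.768660
I_{1,0} (trapezoid, 2 panels, h=1.3500): 0.670195
I_{2,0} (trapezoid, 4 panels, h=0.6750): 0.655009
I_{1,1} = 0.670195 + (0.670195 − 0.768660)/3 = 0.637373
I_{2,1} = 0.655009 + (0.655009 − 0.670195)/3 = 0.649947
I_{2,2} = 0.649947 + (0.649947 − 0.637373)/15 = 0.650785

0.6508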